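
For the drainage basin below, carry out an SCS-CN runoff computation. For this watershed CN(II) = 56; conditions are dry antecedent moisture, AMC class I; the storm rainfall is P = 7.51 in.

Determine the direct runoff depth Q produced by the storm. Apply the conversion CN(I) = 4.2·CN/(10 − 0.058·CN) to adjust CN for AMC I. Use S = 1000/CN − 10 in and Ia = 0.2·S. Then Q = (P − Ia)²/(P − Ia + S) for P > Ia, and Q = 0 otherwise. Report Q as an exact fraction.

Q = 3068827609/4856835900 in ≈ 0.632 in

Dry (AMC I): CN(I) = 4.2·56/(10 − 0.058·56) = (1176/5)/(844/125) = 7350/211 ≈ 34.834
Retention S: 1000/CN − 10 with CN=34.834 → S = 2750/147 ≈ 18.707 in
Ia = 0.2S: 0.2·18.707 = 3.741 in (exactly 550/147)
Excess rainfall: 7.510 − 3.741 = 3.769 in; P > Ia so Q > 0
Q = (55397/14700)²/((55397/14700) + 2750/147) = (3068827609/216090000)/(330397/14700) = 3068827609/4856835900 in ≈ 0.632 in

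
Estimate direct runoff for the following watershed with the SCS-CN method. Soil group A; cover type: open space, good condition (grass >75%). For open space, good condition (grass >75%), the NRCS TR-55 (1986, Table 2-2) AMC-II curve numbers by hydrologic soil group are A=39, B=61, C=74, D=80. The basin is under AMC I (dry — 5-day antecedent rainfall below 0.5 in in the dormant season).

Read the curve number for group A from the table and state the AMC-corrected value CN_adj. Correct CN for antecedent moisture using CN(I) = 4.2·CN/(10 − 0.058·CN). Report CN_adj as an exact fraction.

CN_adj = 81900/3869 ≈ 21.168

NRCS table: open space, good condition (grass >75%), soil group A → CN(II) = 39
Adjust CN=39 to AMC I: 4.2·39/(10 − 0.058·39) → (819/5) ÷ (3869/500) = 81900/3869 ≈ 21.168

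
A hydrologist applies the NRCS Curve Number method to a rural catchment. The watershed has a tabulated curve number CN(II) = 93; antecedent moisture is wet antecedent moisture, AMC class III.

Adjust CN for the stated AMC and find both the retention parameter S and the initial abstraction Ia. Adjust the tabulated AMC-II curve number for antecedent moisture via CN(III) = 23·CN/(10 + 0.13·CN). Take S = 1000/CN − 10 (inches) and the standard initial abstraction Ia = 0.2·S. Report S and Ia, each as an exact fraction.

S = 700/2139 in ≈ 0.327 in; Ia = 140/2139 in ≈ 0.065 in

CN(III) from CN(II)=93: (23·93)/(10 + 0.13·93) = 213900/2209 ≈ 96.831
Max retention: S = 1000/(213900/2209) − 10 = 700/2139 in (≈ 0.327 in)
Ia = 0.2S: 0.2·0.327 = 0.065 in (exactly 140/2139)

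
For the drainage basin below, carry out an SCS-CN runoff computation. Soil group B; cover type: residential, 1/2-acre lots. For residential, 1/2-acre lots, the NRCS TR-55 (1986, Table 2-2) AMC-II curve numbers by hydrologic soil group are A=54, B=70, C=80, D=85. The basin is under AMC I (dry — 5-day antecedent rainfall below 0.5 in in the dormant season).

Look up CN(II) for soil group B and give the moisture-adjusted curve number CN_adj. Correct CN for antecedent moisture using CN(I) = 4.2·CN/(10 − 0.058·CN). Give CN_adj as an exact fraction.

NRCS table: residential, 1/2-acre lots, soil group B → CN(II) = 70
CN(I) from CN(II)=70: (4.2·70)/(10 − 0.058·70) = 4900/99 ≈ 49.495

CN_adj = 4900/99 ≈ 49.495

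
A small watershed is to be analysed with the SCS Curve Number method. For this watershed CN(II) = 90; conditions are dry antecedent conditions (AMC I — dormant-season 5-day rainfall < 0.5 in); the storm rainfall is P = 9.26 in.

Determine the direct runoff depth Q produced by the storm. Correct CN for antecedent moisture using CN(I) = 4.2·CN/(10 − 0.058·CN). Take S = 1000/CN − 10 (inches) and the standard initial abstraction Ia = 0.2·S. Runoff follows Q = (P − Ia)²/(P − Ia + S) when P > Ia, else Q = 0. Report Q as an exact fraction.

Q = 6807405049/1015941150 in ≈ 6.701 in

Adjust CN=90 to AMC I: 4.2·90/(10 − 0.058·90) → 378 ÷ (239/50) = 18900/239 ≈ 79.079
Max retention: S = 1000/(18900/239) − 10 = 500/189 in (≈ 2.646 in)
Ia = 0.2S: 0.2·2.646 = 0.529 in (exactly 100/189)
Excess rainfall: 9.260 − 0.529 = 8.731 in; P > Ia so Q > 0
Runoff Q = (P−Ia)²/(P−Ia+S) = (8.731)²/(8.731+2.646) = 6807405049/1015941150 ≈ 6.701 in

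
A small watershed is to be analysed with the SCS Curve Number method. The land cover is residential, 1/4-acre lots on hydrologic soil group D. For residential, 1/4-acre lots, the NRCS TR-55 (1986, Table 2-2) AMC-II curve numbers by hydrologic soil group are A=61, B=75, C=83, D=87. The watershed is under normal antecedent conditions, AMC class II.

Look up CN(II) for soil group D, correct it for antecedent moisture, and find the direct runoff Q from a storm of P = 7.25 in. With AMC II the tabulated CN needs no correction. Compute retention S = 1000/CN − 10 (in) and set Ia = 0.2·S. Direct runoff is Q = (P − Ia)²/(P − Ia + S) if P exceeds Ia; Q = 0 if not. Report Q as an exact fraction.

NRCS table: residential, 1/4-acre lots, soil group D → CN(II) = 87
AMC II — tabulated CN = 87 applies directly.
S = 1000/87 − 10 = 130/87 in ≈ 1.494 in
Ia = 0.2·(130/87) = 26/87 in ≈ 0.299 in
Excess rainfall: 7.250 − 0.299 = 6.951 in; P > Ia so Q > 0
Runoff Q = (P−Ia)²/(P−Ia+S) = (6.951)²/(6.951+1.494) = 5851561/1022772 ≈ 5.721 in

Q = 5851561/1022772 in ≈ 5.721 in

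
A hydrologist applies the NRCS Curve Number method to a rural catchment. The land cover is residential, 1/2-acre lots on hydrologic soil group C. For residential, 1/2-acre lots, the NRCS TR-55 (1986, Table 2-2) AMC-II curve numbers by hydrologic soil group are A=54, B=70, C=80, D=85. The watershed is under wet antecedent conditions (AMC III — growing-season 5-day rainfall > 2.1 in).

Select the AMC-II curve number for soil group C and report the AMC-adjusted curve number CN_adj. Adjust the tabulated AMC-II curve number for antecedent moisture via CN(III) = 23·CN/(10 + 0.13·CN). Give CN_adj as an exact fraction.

CN_adj = 4600/51 ≈ 90.196

NRCS table: residential, 1/2-acre lots, soil group C → CN(II) = 80
CN(III) from CN(II)=80: (23·80)/(10 + 0.13·80) = 4600/51 ≈ 90.196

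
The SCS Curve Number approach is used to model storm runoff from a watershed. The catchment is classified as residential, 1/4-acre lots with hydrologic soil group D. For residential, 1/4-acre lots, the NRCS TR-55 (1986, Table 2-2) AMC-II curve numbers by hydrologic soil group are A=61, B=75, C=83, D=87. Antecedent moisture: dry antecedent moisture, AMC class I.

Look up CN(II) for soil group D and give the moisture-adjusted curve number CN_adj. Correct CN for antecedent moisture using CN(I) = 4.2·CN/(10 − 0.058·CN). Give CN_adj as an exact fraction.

CN_adj = 182700/2477 ≈ 73.759

NRCS table: residential, 1/4-acre lots, soil group D → CN(II) = 87
Adjust CN=87 to AMC I: 4.2·87/(10 − 0.058·87) → (1827/5) ÷ (2477/500) = 182700/2477 ≈ 73.759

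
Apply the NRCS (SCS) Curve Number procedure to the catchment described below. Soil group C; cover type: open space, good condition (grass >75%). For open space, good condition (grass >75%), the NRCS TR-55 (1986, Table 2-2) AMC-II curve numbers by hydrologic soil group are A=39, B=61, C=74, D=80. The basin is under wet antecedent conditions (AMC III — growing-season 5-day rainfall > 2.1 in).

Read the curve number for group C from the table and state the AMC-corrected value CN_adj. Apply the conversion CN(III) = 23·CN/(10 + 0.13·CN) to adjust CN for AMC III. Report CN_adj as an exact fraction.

CN_adj = 85100/981 ≈ 86.748

NRCS table: open space, good condition (grass >75%), soil group C → CN(II) = 74
Wet (AMC III): CN(III) = 23·74/(10 + 0.13·74) = 1702/(981/50) = 85100/981 ≈ 86.748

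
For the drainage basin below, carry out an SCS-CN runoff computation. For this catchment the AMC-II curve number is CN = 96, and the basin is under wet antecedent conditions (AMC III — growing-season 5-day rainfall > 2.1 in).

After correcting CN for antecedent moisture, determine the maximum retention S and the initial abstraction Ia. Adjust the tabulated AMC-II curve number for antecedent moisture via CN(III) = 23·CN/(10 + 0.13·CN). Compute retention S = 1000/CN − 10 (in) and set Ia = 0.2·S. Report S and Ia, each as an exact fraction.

S = 25/138 in ≈ 0.181 in; Ia = 5/138 in ≈ 0.036 in

Adjust CN=96 to AMC III: 23·96/(10 + 0.13·96) → 2208 ÷ (562/25) = 27600/281 ≈ 98.221
S = 1000/(27600/281) − 10 = 25/138 in ≈ 0.181 in
Ia = 0.2S: 0.2·0.181 = 0.036 in (exactly 5/138)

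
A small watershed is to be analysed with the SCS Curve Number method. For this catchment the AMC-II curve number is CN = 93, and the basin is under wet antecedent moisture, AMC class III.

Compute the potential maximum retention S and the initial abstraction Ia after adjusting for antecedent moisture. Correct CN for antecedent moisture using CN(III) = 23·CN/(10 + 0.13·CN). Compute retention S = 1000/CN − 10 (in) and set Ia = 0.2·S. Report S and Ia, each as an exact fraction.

CN(III) from CN(II)=93: (23·93)/(10 + 0.13·93) = 213900/2209 ≈ 96.831
Retention S: 1000/CN − 10 with CN=96.831 → S = 700/2139 ≈ 0.327 in
Initial abstraction Ia = S/5 = (700/2139)/5 = 140/2139 ≈ 0.065 in

S = 700/2139 in ≈ 0.327 in; Ia = 140/2139 in ≈ 0.065 in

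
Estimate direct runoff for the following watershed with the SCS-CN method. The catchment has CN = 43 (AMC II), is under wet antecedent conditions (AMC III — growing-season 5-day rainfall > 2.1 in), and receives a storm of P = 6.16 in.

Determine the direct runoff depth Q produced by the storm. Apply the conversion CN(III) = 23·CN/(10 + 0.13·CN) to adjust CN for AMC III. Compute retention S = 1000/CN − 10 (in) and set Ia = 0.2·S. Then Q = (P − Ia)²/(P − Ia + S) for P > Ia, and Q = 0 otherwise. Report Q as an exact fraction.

CN(III) from CN(II)=43: (23·43)/(10 + 0.13·43) = 98900/1559 ≈ 63.438
S = 1000/(98900/1559) − 10 = 5700/989 in ≈ 5.763 in
Initial abstraction Ia = S/5 = (5700/989)/5 = 1140/989 ≈ 1.153 in
P − Ia = 6.160 − 1.153 = 123806/24725 ≈ 5.007 in (> 0, runoff occurs)
Q = (123806/24725)²/((123806/24725) + 5700/989) = (15327925636/611325625)/(266306/24725) = 7663962818/3292207925 in ≈ 2.328 in

Q = 7663962818/3292207925 in ≈ 2.328 in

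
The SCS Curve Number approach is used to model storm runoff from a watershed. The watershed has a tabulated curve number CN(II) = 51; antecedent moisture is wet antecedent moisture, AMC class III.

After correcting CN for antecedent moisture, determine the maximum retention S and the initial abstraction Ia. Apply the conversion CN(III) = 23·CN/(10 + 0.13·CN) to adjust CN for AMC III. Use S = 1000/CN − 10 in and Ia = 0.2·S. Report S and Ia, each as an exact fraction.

CN(III) from CN(II)=51: (23·51)/(10 + 0.13·51) = 117300/1663 ≈ 70.535
Max retention: S = 1000/(117300/1663) − 10 = 4900/1173 in (≈ 4.177 in)
Initial abstraction Ia = S/5 = (4900/1173)/5 = 980/1173 ≈ 0.835 in

S = 4900/1173 in ≈ 4.177 in; Ia = 980/1173 in ≈ 0.835 in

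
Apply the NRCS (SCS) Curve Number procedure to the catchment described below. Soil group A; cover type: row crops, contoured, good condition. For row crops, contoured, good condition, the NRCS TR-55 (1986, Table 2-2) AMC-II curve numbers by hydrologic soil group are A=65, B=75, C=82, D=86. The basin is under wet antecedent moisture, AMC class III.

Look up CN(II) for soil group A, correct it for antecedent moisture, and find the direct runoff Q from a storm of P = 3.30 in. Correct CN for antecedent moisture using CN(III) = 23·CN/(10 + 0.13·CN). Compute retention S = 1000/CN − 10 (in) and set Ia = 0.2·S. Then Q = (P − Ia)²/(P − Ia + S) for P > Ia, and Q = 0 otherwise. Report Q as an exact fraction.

NRCS table: row crops, contoured, good condition, soil group A → CN(II) = 65
Adjust CN=65 to AMC III: 23·65/(10 + 0.13·65) → 1495 ÷ (369/20) = 29900/369 ≈ 81.030
S = 1000/(29900/369) − 10 = 700/299 in ≈ 2.341 in
Ia = 0.2·(700/299) = 140/299 in ≈ 0.468 in
Since P=3.300 > Ia=0.468: effective rainfall P−Ia = 8467/2990 in
Q: (8467/2990)² ÷ (15467/2990) = 71690089/46246330 in (≈ 1.550 in)

Q = 71690089/46246330 in ≈ 1.550 in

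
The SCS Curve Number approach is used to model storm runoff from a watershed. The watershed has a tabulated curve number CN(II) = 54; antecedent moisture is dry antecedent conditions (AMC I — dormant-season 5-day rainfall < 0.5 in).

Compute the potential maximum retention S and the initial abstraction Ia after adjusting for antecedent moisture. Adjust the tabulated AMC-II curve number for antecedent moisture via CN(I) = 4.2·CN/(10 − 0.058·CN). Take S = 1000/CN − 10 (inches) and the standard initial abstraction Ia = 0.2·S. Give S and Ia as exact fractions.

S = 11500/567 in ≈ 20.282 in; Ia = 2300/567 in ≈ 4.056 in

CN(I) from CN(II)=54: (4.2·54)/(10 − 0.058·54) = 56700/1717 ≈ 33.023
Retention S: 1000/CN − 10 with CN=33.023 → S = 11500/567 ≈ 20.282 in
Initial abstraction Ia = S/5 = (11500/567)/5 = 2300/567 ≈ 4.056 in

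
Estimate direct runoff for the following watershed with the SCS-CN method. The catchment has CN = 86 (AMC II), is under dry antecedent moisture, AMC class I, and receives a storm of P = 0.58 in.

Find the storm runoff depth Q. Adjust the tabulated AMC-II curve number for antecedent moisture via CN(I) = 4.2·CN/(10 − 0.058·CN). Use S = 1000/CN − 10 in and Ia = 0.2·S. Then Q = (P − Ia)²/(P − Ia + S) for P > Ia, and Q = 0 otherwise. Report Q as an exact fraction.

Q = 0 in ≈ 0.000 in

Adjust CN=86 to AMC I: 4.2·86/(10 − 0.058·86) → (1806/5) ÷ (1253/250) = 12900/179 ≈ 72.067
S = 1000/(12900/179) − 10 = 500/129 in ≈ 3.876 in
Ia = 0.2·(500/129) = 100/129 in ≈ 0.775 in
P = 0.580 ≤ Ia = 0.775 in: entire storm abstracted, Q = 0.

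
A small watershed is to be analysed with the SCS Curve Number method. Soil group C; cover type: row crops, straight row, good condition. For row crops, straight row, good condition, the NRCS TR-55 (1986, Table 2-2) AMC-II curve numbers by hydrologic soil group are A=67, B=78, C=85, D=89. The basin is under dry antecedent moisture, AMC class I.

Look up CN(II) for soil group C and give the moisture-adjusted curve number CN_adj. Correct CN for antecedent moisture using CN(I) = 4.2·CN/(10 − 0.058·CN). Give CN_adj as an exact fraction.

CN_adj = 11900/169 ≈ 70.414

NRCS table: row crops, straight row, good condition, soil group C → CN(II) = 85
CN(I) from CN(II)=85: (4.2·85)/(10 − 0.058·85) = 11900/169 ≈ 70.414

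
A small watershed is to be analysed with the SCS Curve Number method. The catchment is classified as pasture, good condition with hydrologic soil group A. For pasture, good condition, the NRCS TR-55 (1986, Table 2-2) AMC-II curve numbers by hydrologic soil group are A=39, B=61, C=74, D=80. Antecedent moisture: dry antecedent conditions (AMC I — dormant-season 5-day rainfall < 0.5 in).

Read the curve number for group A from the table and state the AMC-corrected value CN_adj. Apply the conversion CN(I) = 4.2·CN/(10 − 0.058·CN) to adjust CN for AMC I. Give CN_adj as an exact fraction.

NRCS table: pasture, good condition, soil group A → CN(II) = 39
Adjust CN=39 to AMC I: 4.2·39/(10 − 0.058·39) → (819/5) ÷ (3869/500) = 81900/3869 ≈ 21.168

CN_adj = 81900/3869 ≈ 21.168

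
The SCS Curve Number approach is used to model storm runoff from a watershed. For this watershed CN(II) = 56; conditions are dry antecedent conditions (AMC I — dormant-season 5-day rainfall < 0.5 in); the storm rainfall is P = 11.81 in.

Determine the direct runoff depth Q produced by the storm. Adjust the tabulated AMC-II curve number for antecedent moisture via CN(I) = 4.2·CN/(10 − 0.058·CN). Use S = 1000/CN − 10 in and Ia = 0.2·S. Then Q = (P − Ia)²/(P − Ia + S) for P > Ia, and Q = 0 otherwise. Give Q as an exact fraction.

Adjust CN=56 to AMC I: 4.2·56/(10 − 0.058·56) → (1176/5) ÷ (844/125) = 7350/211 ≈ 34.834
Retention S: 1000/CN − 10 with CN=34.834 → S = 2750/147 ≈ 18.707 in
Ia = 0.2·(2750/147) = 550/147 in ≈ 3.741 in
Excess rainfall: 11.810 − 3.741 = 8.069 in; P > Ia so Q > 0
Q = (118607/14700)²/((118607/14700) + 2750/147) = (14067620449/216090000)/(393607/14700) = 14067620449/5786022900 in ≈ 2.431 in

Q = 14067620449/5786022900 in ≈ 2.431 in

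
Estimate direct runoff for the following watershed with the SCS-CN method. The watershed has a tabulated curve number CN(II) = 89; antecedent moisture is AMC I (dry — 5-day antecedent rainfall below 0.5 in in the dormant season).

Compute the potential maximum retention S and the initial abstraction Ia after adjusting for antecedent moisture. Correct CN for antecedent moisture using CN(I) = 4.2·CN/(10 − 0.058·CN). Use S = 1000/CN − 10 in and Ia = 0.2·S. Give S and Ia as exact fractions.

S = 5500/1869 in ≈ 2.943 in; Ia = 1100/1869 in ≈ 0.589 in

CN(I) from CN(II)=89: (4.2·89)/(10 − 0.058·89) = 186900/2419 ≈ 77.263
S = 1000/(186900/2419) − 10 = 5500/1869 in ≈ 2.943 in
Initial abstraction Ia = S/5 = (5500/1869)/5 = 1100/1869 ≈ 0.589 in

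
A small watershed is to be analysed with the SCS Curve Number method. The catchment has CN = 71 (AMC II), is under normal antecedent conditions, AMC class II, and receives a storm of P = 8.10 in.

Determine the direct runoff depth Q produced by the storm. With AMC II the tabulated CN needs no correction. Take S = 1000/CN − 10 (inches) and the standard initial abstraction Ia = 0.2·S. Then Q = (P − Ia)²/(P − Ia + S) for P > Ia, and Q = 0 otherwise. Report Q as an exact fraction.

Q = 26739241/5730410 in ≈ 4.666 in

AMC II — tabulated CN = 71 applies directly.
S = 1000/71 − 10 = 290/71 in ≈ 4.085 in
Ia = 0.2S: 0.2·4.085 = 0.817 in (exactly 58/71)
P − Ia = 8.100 − 0.817 = 5171/710 ≈ 7.283 in (> 0, runoff occurs)
Q = (5171/710)²/((5171/710) + 290/71) = (26739241/504100)/(8071/710) = 26739241/5730410 in ≈ 4.666 in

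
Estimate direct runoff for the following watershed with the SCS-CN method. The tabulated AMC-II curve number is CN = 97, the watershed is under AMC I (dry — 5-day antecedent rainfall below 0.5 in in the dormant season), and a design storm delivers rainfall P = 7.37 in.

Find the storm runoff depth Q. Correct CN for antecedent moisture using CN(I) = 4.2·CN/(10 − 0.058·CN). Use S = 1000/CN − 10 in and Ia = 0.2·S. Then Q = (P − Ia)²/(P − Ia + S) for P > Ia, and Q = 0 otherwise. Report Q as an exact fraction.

CN(I) from CN(II)=97: (4.2·97)/(10 − 0.058·97) = 67900/729 ≈ 93.141
S = 1000/(67900/729) − 10 = 500/679 in ≈ 0.736 in
Ia = 0.2·(500/679) = 100/679 in ≈ 0.147 in
P − Ia = 7.370 − 0.147 = 490423/67900 ≈ 7.223 in (> 0, runoff occurs)
Runoff Q = (P−Ia)²/(P−Ia+S) = (7.223)²/(7.223+0.736) = 240514718929/36694721700 ≈ 6.554 in

Q = 240514718929/36694721700 in ≈ 6.554 in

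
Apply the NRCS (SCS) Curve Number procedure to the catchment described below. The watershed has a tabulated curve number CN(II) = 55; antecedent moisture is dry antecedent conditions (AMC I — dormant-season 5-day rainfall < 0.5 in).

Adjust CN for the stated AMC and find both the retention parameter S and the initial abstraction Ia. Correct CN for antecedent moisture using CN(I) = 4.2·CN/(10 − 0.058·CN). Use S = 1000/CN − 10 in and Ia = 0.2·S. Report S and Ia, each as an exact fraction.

S = 1500/77 in ≈ 19.481 in; Ia = 300/77 in ≈ 3.896 in

CN(I) from CN(II)=55: (4.2·55)/(10 − 0.058·55) = 7700/227 ≈ 33.921
Max retention: S = 1000/(7700/227) − 10 = 1500/77 in (≈ 19.481 in)
Ia = 0.2S: 0.2·19.481 = 3.896 in (exactly 300/77)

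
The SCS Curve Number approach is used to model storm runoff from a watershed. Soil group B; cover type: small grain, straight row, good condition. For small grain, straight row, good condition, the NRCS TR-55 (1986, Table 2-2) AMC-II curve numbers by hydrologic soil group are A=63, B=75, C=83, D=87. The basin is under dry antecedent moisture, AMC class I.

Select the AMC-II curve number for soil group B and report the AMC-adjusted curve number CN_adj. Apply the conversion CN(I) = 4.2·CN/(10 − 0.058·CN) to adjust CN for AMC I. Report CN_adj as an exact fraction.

CN_adj = 6300/113 ≈ 55.752

NRCS table: small grain, straight row, good condition, soil group B → CN(II) = 75
CN(I) from CN(II)=75: (4.2·75)/(10 − 0.058·75) = 6300/113 ≈ 55.752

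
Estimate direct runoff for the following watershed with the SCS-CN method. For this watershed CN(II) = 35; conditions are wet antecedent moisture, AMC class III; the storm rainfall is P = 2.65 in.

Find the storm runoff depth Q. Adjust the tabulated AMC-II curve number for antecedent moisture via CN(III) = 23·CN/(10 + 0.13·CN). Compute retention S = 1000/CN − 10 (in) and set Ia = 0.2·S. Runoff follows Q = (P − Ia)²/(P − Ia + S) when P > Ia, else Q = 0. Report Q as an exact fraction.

CN(III) from CN(II)=35: (23·35)/(10 + 0.13·35) = 16100/291 ≈ 55.326
S = 1000/(16100/291) − 10 = 1300/161 in ≈ 8.075 in
Ia = 0.2·(1300/161) = 260/161 in ≈ 1.615 in
P − Ia = 2.650 − 1.615 = 3333/3220 ≈ 1.035 in (> 0, runoff occurs)
Q = (3333/3220)²/((3333/3220) + 1300/161) = (11108889/10368400)/(29333/3220) = 11108889/94452260 in ≈ 0.118 in

Q = 11108889/94452260 in ≈ 0.118 in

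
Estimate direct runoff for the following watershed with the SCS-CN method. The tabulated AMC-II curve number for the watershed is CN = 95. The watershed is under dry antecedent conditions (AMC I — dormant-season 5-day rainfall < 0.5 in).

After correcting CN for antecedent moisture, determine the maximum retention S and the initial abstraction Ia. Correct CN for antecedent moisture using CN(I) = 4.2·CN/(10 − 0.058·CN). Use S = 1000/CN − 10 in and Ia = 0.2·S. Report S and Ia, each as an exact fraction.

CN(I) from CN(II)=95: (4.2·95)/(10 − 0.058·95) = 39900/449 ≈ 88.864
S = 1000/(39900/449) − 10 = 500/399 in ≈ 1.253 in
Initial abstraction Ia = S/5 = (500/399)/5 = 100/399 ≈ 0.251 in

S = 500/399 in ≈ 1.253 in; Ia = 100/399 in ≈ 0.251 in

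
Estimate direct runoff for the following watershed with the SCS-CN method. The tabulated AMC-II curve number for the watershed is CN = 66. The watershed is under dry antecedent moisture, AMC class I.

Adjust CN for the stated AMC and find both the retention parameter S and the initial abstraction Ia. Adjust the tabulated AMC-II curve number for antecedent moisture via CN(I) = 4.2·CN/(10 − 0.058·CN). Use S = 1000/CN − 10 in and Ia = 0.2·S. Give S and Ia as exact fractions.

S = 8500/693 in ≈ 12.266 in; Ia = 1700/693 in ≈ 2.453 in

CN(I) from CN(II)=66: (4.2·66)/(10 − 0.058·66) = 69300/1543 ≈ 44.913
S = 1000/(69300/1543) − 10 = 8500/693 in ≈ 12.266 in
Initial abstraction Ia = S/5 = (8500/693)/5 = 1700/693 ≈ 2.453 in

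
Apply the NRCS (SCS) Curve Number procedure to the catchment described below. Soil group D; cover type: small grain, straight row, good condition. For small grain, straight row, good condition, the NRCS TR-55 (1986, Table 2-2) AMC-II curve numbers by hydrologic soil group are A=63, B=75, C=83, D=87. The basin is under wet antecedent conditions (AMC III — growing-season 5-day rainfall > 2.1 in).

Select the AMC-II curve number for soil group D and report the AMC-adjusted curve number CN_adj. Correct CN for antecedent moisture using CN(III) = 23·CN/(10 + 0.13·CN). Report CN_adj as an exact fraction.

CN_adj = 200100/2131 ≈ 93.900

NRCS table: small grain, straight row, good condition, soil group D → CN(II) = 87
Wet (AMC III): CN(III) = 23·87/(10 + 0.13·87) = 2001/(2131/100) = 200100/2131 ≈ 93.900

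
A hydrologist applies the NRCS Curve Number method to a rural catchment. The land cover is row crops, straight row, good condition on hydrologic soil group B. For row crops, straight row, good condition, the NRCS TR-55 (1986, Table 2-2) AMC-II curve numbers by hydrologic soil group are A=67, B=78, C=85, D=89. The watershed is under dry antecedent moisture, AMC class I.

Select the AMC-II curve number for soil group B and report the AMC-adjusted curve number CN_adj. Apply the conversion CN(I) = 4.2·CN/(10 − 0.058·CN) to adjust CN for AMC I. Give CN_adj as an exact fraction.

NRCS table: row crops, straight row, good condition, soil group B → CN(II) = 78
CN(I) from CN(II)=78: (4.2·78)/(10 − 0.058·78) = 81900/1369 ≈ 59.825

CN_adj = 81900/1369 ≈ 59.825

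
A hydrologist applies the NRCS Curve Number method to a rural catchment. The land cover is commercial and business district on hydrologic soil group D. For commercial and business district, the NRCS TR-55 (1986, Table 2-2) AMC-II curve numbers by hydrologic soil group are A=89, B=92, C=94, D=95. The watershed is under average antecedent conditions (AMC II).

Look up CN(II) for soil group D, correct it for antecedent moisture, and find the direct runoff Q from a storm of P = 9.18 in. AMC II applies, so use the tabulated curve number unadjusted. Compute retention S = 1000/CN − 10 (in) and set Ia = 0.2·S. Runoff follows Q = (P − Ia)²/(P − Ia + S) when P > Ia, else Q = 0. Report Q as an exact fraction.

Q = 74321641/8664950 in ≈ 8.577 in

NRCS table: commercial and business district, soil group D → CN(II) = 95
AMC II — tabulated CN = 95 applies directly.
S = 1000/95 − 10 = 10/19 in ≈ 0.526 in
Initial abstraction Ia = S/5 = (10/19)/5 = 2/19 ≈ 0.105 in
Excess rainfall: 9.180 − 0.105 = 9.075 in; P > Ia so Q > 0
Runoff Q = (P−Ia)²/(P−Ia+S) = (9.075)²/(9.075+0.526) = 74321641/8664950 ≈ 8.577 in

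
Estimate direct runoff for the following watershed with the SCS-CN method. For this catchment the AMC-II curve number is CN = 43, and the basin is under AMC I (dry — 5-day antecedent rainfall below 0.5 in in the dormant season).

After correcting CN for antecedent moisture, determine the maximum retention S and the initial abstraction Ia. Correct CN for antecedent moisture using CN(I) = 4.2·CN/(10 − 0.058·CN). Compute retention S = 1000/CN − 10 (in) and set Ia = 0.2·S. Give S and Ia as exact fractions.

Adjust CN=43 to AMC I: 4.2·43/(10 − 0.058·43) → (903/5) ÷ (3753/500) = 30100/1251 ≈ 24.061
Retention S: 1000/CN − 10 with CN=24.061 → S = 9500/301 ≈ 31.561 in
Initial abstraction Ia = S/5 = (9500/301)/5 = 1900/301 ≈ 6.312 in

S = 9500/301 in ≈ 31.561 in; Ia = 1900/301 in ≈ 6.312 in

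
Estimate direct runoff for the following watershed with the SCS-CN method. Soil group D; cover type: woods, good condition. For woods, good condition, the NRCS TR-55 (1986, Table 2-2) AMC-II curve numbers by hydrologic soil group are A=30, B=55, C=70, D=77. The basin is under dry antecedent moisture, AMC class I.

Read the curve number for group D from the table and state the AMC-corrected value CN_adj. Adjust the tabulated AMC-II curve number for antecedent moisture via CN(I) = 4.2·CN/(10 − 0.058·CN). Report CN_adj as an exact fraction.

NRCS table: woods, good condition, soil group D → CN(II) = 77
CN(I) from CN(II)=77: (4.2·77)/(10 − 0.058·77) = 161700/2767 ≈ 58.439

CN_adj = 161700/2767 ≈ 58.439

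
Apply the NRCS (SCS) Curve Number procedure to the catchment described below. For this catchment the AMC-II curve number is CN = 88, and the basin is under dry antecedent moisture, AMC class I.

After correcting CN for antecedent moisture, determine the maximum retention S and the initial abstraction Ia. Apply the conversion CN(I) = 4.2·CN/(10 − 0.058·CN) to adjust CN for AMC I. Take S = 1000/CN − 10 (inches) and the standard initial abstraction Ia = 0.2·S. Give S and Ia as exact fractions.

Adjust CN=88 to AMC I: 4.2·88/(10 − 0.058·88) → (1848/5) ÷ (612/125) = 3850/51 ≈ 75.490
Retention S: 1000/CN − 10 with CN=75.490 → S = 250/77 ≈ 3.247 in
Ia = 0.2S: 0.2·3.247 = 0.649 in (exactly 50/77)

S = 250/77 in ≈ 3.247 in; Ia = 50/77 in ≈ 0.649 in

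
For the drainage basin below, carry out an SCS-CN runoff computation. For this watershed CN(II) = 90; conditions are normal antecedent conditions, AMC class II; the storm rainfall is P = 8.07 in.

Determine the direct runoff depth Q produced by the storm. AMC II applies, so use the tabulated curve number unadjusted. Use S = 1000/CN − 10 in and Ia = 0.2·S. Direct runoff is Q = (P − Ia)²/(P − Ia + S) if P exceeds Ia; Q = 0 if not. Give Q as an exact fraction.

Q = 49885969/7256700 in ≈ 6.874 in

AMC II — tabulated CN = 90 applies directly.
S = 1000/90 − 10 = 10/9 in ≈ 1.111 in
Ia = 0.2S: 0.2·1.111 = 0.222 in (exactly 2/9)
Since P=8.070 > Ia=0.222: effective rainfall P−Ia = 7063/900 in
Runoff Q = (P−Ia)²/(P−Ia+S) = (7.848)²/(7.848+1.111) = 49885969/7256700 ≈ 6.874 in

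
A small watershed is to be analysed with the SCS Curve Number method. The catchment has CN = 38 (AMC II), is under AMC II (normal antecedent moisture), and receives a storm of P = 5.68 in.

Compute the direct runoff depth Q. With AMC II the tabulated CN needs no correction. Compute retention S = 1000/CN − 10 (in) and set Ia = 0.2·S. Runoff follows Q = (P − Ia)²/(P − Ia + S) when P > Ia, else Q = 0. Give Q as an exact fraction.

Q = 658952/2113275 in ≈ 0.312 in

Average conditions: CN = 38 (no AMC adjustment).
Retention S: 1000/CN − 10 with CN=38.000 → S = 310/19 ≈ 16.316 in
Ia = 0.2·(310/19) = 62/19 in ≈ 3.263 in
Since P=5.680 > Ia=3.263: effective rainfall P−Ia = 1148/475 in
Q = (1148/475)²/((1148/475) + 310/19) = (1317904/225625)/(8898/475) = 658952/2113275 in ≈ 0.312 in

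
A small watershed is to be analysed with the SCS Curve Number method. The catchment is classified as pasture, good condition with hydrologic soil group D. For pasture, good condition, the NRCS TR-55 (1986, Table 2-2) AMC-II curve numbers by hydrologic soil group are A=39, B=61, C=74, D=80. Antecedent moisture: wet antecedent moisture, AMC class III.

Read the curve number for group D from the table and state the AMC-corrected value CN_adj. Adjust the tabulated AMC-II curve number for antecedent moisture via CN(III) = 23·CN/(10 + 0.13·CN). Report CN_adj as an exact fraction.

CN_adj = 4600/51 ≈ 90.196

NRCS table: pasture, good condition, soil group D → CN(II) = 80
CN(III) from CN(II)=80: (23·80)/(10 + 0.13·80) = 4600/51 ≈ 90.196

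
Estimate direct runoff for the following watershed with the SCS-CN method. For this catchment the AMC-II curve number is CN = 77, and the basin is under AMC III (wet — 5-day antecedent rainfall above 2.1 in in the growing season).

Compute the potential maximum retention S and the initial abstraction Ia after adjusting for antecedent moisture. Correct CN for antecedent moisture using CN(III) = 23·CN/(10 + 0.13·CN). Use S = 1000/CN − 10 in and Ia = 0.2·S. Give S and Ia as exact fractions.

Adjust CN=77 to AMC III: 23·77/(10 + 0.13·77) → 1771 ÷ (2001/100) = 7700/87 ≈ 88.506
Max retention: S = 1000/(7700/87) − 10 = 100/77 in (≈ 1.299 in)
Initial abstraction Ia = S/5 = (100/77)/5 = 20/77 ≈ 0.260 in

S = 100/77 in ≈ 1.299 in; Ia = 20/77 in ≈ 0.260 in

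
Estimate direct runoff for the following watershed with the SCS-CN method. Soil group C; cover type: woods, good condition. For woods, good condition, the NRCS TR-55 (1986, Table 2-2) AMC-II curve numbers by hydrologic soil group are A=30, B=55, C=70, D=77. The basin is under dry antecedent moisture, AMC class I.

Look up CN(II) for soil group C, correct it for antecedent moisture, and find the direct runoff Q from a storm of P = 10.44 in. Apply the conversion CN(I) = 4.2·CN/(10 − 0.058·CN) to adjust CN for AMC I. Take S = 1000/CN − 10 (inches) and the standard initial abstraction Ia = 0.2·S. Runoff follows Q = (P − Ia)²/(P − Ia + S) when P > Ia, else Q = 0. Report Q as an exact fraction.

Q = 105863521/27916525 in ≈ 3.792 in

NRCS table: woods, good condition, soil group C → CN(II) = 70
CN(I) from CN(II)=70: (4.2·70)/(10 − 0.058·70) = 4900/99 ≈ 49.495
S = 1000/(4900/99) − 10 = 500/49 in ≈ 10.204 in
Ia = 0.2·(500/49) = 100/49 in ≈ 2.041 in
Since P=10.440 > Ia=2.041: effective rainfall P−Ia = 10289/1225 in
Q = (10289/1225)²/((10289/1225) + 500/49) = (105863521/1500625)/(22789/1225) = 105863521/27916525 in ≈ 3.792 in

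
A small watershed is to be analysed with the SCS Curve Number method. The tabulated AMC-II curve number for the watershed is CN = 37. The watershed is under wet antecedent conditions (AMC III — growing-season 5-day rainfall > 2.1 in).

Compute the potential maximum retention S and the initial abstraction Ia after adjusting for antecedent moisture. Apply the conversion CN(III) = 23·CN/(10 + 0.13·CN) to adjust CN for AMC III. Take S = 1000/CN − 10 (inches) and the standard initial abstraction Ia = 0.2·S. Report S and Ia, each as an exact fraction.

CN(III) from CN(II)=37: (23·37)/(10 + 0.13·37) = 85100/1481 ≈ 57.461
Max retention: S = 1000/(85100/1481) − 10 = 6300/851 in (≈ 7.403 in)
Ia = 0.2S: 0.2·7.403 = 1.481 in (exactly 1260/851)

S = 6300/851 in ≈ 7.403 in; Ia = 1260/851 in ≈ 1.481 in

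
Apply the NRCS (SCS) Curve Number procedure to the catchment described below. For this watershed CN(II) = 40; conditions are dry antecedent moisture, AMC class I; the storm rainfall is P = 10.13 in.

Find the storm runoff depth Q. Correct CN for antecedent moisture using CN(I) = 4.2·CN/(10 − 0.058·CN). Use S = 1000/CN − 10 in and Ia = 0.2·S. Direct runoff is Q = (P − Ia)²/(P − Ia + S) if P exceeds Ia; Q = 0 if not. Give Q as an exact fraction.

Q = 4372281/18963700 in ≈ 0.231 in

Adjust CN=40 to AMC I: 4.2·40/(10 − 0.058·40) → 168 ÷ (192/25) = 175/8 ≈ 21.875
Max retention: S = 1000/(175/8) − 10 = 250/7 in (≈ 35.714 in)
Ia = 0.2·(250/7) = 50/7 in ≈ 7.143 in
P − Ia = 10.130 − 7.143 = 2091/700 ≈ 2.987 in (> 0, runoff occurs)
Runoff Q = (P−Ia)²/(P−Ia+S) = (2.987)²/(2.987+35.714) = 4372281/18963700 ≈ 0.231 in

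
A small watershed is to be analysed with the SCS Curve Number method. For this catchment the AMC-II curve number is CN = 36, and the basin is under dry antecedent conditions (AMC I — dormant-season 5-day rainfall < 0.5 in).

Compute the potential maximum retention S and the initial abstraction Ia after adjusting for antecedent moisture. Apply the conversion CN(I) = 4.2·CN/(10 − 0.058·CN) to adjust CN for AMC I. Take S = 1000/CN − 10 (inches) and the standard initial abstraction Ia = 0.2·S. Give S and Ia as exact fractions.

CN(I) from CN(II)=36: (4.2·36)/(10 − 0.058·36) = 18900/989 ≈ 19.110
Max retention: S = 1000/(18900/989) − 10 = 8000/189 in (≈ 42.328 in)
Ia = 0.2·(8000/189) = 1600/189 in ≈ 8.466 in

S = 8000/189 in ≈ 42.328 in; Ia = 1600/189 in ≈ 8.466 in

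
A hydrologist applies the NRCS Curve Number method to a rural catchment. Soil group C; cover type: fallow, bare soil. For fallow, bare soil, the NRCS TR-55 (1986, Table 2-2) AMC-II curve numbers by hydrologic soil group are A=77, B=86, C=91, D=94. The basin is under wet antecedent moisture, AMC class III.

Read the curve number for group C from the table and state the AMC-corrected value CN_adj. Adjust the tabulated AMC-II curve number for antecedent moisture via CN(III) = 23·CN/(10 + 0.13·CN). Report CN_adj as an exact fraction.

NRCS table: fallow, bare soil, soil group C → CN(II) = 91
Wet (AMC III): CN(III) = 23·91/(10 + 0.13·91) = 2093/(2183/100) = 209300/2183 ≈ 95.877

CN_adj = 209300/2183 ≈ 95.877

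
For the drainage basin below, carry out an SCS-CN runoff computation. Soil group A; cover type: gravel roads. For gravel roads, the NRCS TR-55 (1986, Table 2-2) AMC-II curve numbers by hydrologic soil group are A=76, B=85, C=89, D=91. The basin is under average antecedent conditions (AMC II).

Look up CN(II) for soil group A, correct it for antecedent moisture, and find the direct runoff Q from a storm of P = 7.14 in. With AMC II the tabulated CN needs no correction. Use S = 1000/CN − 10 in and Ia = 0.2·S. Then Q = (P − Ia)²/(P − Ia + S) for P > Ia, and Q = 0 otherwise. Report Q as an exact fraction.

Q = 12743163/2907950 in ≈ 4.382 in

NRCS table: gravel roads, soil group A → CN(II) = 76
AMC II — tabulated CN = 76 applies directly.
Retention S: 1000/CN − 10 with CN=76.000 → S = 60/19 ≈ 3.158 in
Initial abstraction Ia = S/5 = (60/19)/5 = 12/19 ≈ 0.632 in
Since P=7.140 > Ia=0.632: effective rainfall P−Ia = 6183/950 in
Q = (6183/950)²/((6183/950) + 60/19) = (38229489/902500)/(9183/950) = 12743163/2907950 in ≈ 4.382 in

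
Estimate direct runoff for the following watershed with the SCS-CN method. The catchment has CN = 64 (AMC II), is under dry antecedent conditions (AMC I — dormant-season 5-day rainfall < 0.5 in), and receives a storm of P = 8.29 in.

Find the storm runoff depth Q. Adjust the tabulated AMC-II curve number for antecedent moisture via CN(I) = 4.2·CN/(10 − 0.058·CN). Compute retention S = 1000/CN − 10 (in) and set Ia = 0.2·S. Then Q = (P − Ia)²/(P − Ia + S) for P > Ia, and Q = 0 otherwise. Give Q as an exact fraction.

Q = 3857296/2328025 in ≈ 1.657 in

Adjust CN=64 to AMC I: 4.2·64/(10 − 0.058·64) → (1344/5) ÷ (786/125) = 5600/131 ≈ 42.748
Retention S: 1000/CN − 10 with CN=42.748 → S = 375/28 ≈ 13.393 in
Initial abstraction Ia = S/5 = (375/28)/5 = 75/28 ≈ 2.679 in
P − Ia = 8.290 − 2.679 = 982/175 ≈ 5.611 in (> 0, runoff occurs)
Runoff Q = (P−Ia)²/(P−Ia+S) = (5.611)²/(5.611+13.393) = 3857296/2328025 ≈ 1.657 in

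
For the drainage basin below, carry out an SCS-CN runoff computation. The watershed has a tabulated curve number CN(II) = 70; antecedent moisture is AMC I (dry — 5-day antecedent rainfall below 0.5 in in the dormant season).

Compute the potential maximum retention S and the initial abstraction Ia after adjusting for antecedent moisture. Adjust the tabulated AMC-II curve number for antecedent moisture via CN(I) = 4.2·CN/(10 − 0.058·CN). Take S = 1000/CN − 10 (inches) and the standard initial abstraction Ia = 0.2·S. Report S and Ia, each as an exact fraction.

Adjust CN=70 to AMC I: 4.2·70/(10 − 0.058·70) → 294 ÷ (297/50) = 4900/99 ≈ 49.495
Retention S: 1000/CN − 10 with CN=49.495 → S = 500/49 ≈ 10.204 in
Ia = 0.2S: 0.2·10.204 = 2.041 in (exactly 100/49)

S = 500/49 in ≈ 10.204 in; Ia = 100/49 in ≈ 2.041 in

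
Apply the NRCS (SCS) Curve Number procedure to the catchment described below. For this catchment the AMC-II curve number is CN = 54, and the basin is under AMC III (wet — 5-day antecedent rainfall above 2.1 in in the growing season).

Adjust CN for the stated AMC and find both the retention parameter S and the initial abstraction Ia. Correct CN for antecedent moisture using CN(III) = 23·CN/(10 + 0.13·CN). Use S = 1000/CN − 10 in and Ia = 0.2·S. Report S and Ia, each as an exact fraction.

CN(III) from CN(II)=54: (23·54)/(10 + 0.13·54) = 2700/37 ≈ 72.973
Retention S: 1000/CN − 10 with CN=72.973 → S = 100/27 ≈ 3.704 in
Initial abstraction Ia = S/5 = (100/27)/5 = 20/27 ≈ 0.741 in

S = 100/27 in ≈ 3.704 in; Ia = 20/27 in ≈ 0.741 in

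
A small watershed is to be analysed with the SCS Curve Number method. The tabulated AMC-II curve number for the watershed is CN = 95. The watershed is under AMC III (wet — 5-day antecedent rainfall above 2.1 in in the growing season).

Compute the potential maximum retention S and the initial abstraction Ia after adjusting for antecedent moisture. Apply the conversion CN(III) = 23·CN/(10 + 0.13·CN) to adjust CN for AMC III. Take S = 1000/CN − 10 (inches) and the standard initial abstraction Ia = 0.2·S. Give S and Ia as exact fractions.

S = 100/437 in ≈ 0.229 in; Ia = 20/437 in ≈ 0.046 in

CN(III) from CN(II)=95: (23·95)/(10 + 0.13·95) = 43700/447 ≈ 97.763
S = 1000/(43700/447) − 10 = 100/437 in ≈ 0.229 in
Ia = 0.2·(100/437) = 20/437 in ≈ 0.046 in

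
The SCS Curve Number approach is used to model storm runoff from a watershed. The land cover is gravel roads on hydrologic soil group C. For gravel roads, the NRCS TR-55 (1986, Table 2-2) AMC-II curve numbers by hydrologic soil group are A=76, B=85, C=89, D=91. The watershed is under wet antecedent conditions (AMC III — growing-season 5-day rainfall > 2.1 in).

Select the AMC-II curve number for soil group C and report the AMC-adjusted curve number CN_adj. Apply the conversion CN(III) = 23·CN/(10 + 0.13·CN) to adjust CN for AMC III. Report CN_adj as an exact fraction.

NRCS table: gravel roads, soil group C → CN(II) = 89
Wet (AMC III): CN(III) = 23·89/(10 + 0.13·89) = 2047/(2157/100) = 204700/2157 ≈ 94.900

CN_adj = 204700/2157 ≈ 94.900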